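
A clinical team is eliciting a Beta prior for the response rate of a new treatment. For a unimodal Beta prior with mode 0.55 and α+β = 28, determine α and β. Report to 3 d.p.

Since the density peak of Beta(α,β) is at (α−1)/(α+β−2),
α = 1 + 0.55(28−2) = 15.300 and β = 28 − 15.300 = 12.700.

α = 15.300, β = 12.700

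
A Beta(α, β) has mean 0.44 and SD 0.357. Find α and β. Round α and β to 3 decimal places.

First σ² = 0.127449. Setting α = μn, β = (1−μ)n with n = α+β,
μ(1−μ)/(n+1) = 0.127449 ⇒ n+1 = 0.2464/0.127449 = 1.9333 ⇒ n = 0.9333.
Hence α = 0.44×0.9333 = 0.411, β = 0.56×0.9333 = 0.523.

α = 0.411, β = 0.523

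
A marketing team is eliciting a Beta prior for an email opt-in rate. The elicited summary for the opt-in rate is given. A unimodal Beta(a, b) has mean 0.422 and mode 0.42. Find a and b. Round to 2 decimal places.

With s = a+b: μ = a/s and mode = (a−1)/(s−2). Eliminating a = μs,
μs − 1 = m(s−2) ⇒ s(μ−m) = 1−2m ⇒ s = 0.16/0.002 = 80.0000.
So a = μs = 33.76, b = (1−μ)s = 46.24.

a = 33.76, b = 46.24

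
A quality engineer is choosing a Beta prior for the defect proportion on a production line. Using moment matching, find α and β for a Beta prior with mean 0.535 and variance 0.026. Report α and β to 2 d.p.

Write ν = α+β; then α = μν and Var = μ(1−μ)/(ν+1).
ν = μ(1−μ)/Var − 1 = 0.248775/0.026 − 1 = 8.5683.
α = 0.535·8.5683 = 4.58, β = 0.465·8.5683 = 3.98.

α = 4.58, β = 3.98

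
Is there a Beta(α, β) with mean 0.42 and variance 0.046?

A Beta with mean μ has variance μ(1−μ)/(α+β+1) < μ(1−μ).
Here μ(1−μ) = 0.42×0.58 = 0.2436, and 0.046 < 0.2436.

Yes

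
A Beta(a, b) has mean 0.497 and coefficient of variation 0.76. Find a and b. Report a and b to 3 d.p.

a = 0.374, b = 0.378

Var = (CV·μ)² = (0.76×0.497)² = 0.142672.
a+b = μ(1−μ)/Var − 1 = 0.249991/0.142672 − 1 = 0.7522.
Thus a = 0.497·0.7522 = 0.374 and b = 0.503·0.7522 = 0.378.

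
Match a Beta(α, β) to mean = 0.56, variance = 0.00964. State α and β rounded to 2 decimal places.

α = 13.75, β = 10.81

By moment matching, α+β = μ(1−μ)/σ² − 1 = (0.56·0.44)/0.00964 − 1 = 25.5602 − 1 = 24.5602.
Since α/(α+β) = μ, α = 0.56·24.5602 = 13.75 and β = 0.44·24.5602 = 10.81.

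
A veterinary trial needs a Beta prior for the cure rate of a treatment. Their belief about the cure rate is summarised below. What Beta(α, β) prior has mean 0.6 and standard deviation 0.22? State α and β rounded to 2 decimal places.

Variance = 0.22² = 0.0484. The moment-matching identity α+β = μ(1−μ)/Var − 1 gives
α+β = 0.24/0.0484 − 1 = 3.9587, so α = μ·3.9587 = 2.38 and β = (1−μ)·3.9587 = 1.58.

α = 2.38, β = 1.58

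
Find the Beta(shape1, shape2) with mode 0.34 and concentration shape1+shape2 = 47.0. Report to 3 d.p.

For shape1,shape2>1 the mode is (shape1−1)/(shape1+shape2−2), so shape1 = mode·(κ−2)+1 = 0.34×45.0+1 = 16.300.
And shape2 = (1−mode)·(κ−2)+1 = 0.66×45.0+1 = 30.700.

shape1 = 16.300, shape2 = 30.700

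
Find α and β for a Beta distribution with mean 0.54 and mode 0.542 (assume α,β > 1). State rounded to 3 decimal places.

With s = α+β: μ = α/s and mode = (α−1)/(s−2). Eliminating α = μs,
μs − 1 = m(s−2) ⇒ s(μ−m) = 1−2m ⇒ s = -0.084/-0.002 = 42.0000.
So α = μs = 22.680, β = (1−μ)s = 19.320.

α = 22.680, β = 19.320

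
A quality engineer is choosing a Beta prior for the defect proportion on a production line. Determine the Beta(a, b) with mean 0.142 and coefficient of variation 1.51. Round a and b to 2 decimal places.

a = 0.23, b = 1.42

σ = CV·μ = 1.51×0.142 = 0.21442, so σ² = 0.045976.
s+1 = μ(1−μ)/σ² = 0.121836/0.045976 = 2.6500, so s = a+b = 1.6500.
a = μs = 0.23, b = (1−μ)s = 1.42.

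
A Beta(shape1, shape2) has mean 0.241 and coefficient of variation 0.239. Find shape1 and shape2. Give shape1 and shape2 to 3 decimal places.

shape1 = 13.047, shape2 = 41.089

σ = CV·μ = 0.239×0.241 = 0.05760, so σ² = 0.003318.
s+1 = μ(1−μ)/σ² = 0.182919/0.003318 = 55.1352, so s = shape1+shape2 = 54.1352.
shape1 = μs = 13.047, shape2 = (1−μ)s = 41.089.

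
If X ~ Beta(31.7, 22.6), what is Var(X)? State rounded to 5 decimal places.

Var = αβ/[(α+β)²(α+β+1)] = (31.7×22.6)/(54.3²×55.3) = 716.42/163051.497 = 0.00439.

0.00439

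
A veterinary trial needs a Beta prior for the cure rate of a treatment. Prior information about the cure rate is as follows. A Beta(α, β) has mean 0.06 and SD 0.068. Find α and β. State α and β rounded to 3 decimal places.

α = 0.672, β = 10.525

First σ² = 0.004624. Setting α = μn, β = (1−μ)n with n = α+β,
μ(1−μ)/(n+1) = 0.004624 ⇒ n+1 = 0.0564/0.004624 = 12.1972 ⇒ n = 11.1972.
Hence α = 0.06×11.1972 = 0.672, β = 0.94×11.1972 = 10.525.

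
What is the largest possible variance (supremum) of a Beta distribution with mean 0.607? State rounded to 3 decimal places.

Var = μ(1−μ)/(α+β+1), which approaches μ(1−μ) as α+β → 0.
So the supremum is μ(1−μ) = 0.607×0.393 = 0.239.

0.239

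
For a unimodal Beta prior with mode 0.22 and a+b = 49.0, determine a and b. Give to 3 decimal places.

a = 11.340, b = 37.660

Mode = (a−1)/(κ−2) with κ = a+b, so a−1 = 0.22·47.0 = 10.340.
a = 11.340; b = κ − a = 37.660.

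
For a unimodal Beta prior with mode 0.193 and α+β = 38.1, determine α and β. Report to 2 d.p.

α = 7.97, β = 30.13

Since the density peak of Beta(α,β) is at (α−1)/(α+β−2),
α = 1 + 0.193(38.1−2) = 7.97 and β = 38.1 − 7.97 = 30.13.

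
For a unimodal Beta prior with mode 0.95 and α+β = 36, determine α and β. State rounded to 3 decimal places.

For α,β>1 the mode is (α−1)/(α+β−2), so α = mode·(κ−2)+1 = 0.95×34+1 = 33.300.
And β = (1−mode)·(κ−2)+1 = 0.05×34+1 = 2.700.

α = 33.300, β = 2.700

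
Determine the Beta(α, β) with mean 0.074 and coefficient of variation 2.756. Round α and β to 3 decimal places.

α = 0.048, β = 0.600

Var = (CV·μ)² = (2.756×0.074)² = 0.041593.
α+β = μ(1−μ)/Var − 1 = 0.068524/0.041593 − 1 = 0.6475.
Thus α = 0.074·0.6475 = 0.048 and β = 0.926·0.6475 = 0.600.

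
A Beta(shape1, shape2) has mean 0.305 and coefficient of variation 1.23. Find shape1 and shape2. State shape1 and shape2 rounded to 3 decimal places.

Var = (CV·μ)² = (1.23×0.305)² = 0.140738.
shape1+shape2 = μ(1−μ)/Var − 1 = 0.211975/0.140738 − 1 = 0.5062.
Thus shape1 = 0.305·0.5062 = 0.154 and shape2 = 0.695·0.5062 = 0.352.

shape1 = 0.154, shape2 = 0.352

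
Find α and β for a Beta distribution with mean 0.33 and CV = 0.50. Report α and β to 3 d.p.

Var = (CV·μ)² = (0.50×0.33)² = 0.027225.
α+β = μ(1−μ)/Var − 1 = 0.2211/0.027225 − 1 = 7.1212.
Thus α = 0.33·7.1212 = 2.350 and β = 0.67·7.1212 = 4.771.

α = 2.350, β = 4.771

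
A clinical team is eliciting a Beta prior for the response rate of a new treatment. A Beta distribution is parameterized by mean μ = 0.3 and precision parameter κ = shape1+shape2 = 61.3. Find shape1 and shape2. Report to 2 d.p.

shape1 = μκ = 0.3×61.3 = 18.39 and shape2 = (1−μ)κ = 0.7×61.3 = 42.91.

shape1 = 18.39, shape2 = 42.91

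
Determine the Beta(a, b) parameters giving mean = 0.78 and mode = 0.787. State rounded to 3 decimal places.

a = 63.960, b = 18.040

With s = a+b: μ = a/s and mode = (a−1)/(s−2). Eliminating a = μs,
μs − 1 = m(s−2) ⇒ s(μ−m) = 1−2m ⇒ s = -0.574/-0.007 = 82.0000.
So a = μs = 63.960, b = (1−μ)s = 18.040.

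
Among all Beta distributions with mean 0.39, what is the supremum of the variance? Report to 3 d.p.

0.238

Var = μ(1−μ)/(α+β+1), which approaches μ(1−μ) as α+β → 0.
So the supremum is μ(1−μ) = 0.39×0.61 = 0.238.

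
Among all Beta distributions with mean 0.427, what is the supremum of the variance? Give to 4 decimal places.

Var = μ(1−μ)/(α+β+1), which approaches μ(1−μ) as α+β → 0.
So the supremum is μ(1−μ) = 0.427×0.573 = 0.2447.

0.2447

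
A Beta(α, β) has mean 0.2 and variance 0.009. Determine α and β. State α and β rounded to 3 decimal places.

By moment matching, α+β = μ(1−μ)/σ² − 1 = (0.2·0.8)/0.009 − 1 = 17.7778 − 1 = 16.7778.
Since α/(α+β) = μ, α = 0.2·16.7778 = 3.356 and β = 0.8·16.7778 = 13.422.

α = 3.356, β = 13.422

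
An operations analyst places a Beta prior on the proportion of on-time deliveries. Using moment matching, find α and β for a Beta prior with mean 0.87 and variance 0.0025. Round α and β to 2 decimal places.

By moment matching, α+β = μ(1−μ)/σ² − 1 = (0.87·0.13)/0.0025 − 1 = 45.2400 − 1 = 44.2400.
Since α/(α+β) = μ, α = 0.87·44.2400 = 38.49 and β = 0.13·44.2400 = 5.75.

α = 38.49, β = 5.75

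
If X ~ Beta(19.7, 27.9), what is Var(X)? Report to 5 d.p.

0.00499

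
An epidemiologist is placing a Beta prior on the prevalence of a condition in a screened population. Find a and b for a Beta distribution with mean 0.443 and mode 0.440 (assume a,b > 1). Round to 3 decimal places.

With s = a+b: μ = a/s and mode = (a−1)/(s−2). Eliminating a = μs,
μs − 1 = m(s−2) ⇒ s(μ−m) = 1−2m ⇒ s = 0.120/0.003 = 40.0000.
So a = μs = 17.720, b = (1−μ)s = 22.280.

a = 17.720, b = 22.280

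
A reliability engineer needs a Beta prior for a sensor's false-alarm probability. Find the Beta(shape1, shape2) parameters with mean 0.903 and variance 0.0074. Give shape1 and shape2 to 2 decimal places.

By moment matching, shape1+shape2 = μ(1−μ)/σ² − 1 = (0.903·0.097)/0.0074 − 1 = 11.8366 − 1 = 10.8366.
Since shape1/(shape1+shape2) = μ, shape1 = 0.903·10.8366 = 9.79 and shape2 = 0.097·10.8366 = 1.05.

shape1 = 9.79, shape2 = 1.05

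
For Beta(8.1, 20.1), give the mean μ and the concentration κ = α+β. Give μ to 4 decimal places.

κ = α+β = 8.1+20.1 = 28.2; μ = α/κ = 8.1/28.2 = 0.2872.

μ = 0.2872, κ = 28.2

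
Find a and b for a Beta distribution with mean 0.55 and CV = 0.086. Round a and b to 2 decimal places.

a = 60.29, b = 49.33

σ = CV·μ = 0.086×0.55 = 0.04730, so σ² = 0.002237.
s+1 = μ(1−μ)/σ² = 0.2475/0.002237 = 110.6249, so s = a+b = 109.6249.
a = μs = 60.29, b = (1−μ)s = 49.33.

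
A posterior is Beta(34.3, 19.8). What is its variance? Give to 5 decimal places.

α+β = 54.1 and αβ = 679.14, so Var = αβ/[(α+β)²(α+β+1)] = 679.14/161267.231 = 0.00421.

0.00421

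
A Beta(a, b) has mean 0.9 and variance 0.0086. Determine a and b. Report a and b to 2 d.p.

a = 8.52, b = 0.95

Let s = a+b. The Beta variance is μ(1−μ)/(s+1).
So s+1 = μ(1−μ)/σ² = (0.9×0.1)/0.0086 = 0.09/0.0086 = 10.4651, giving s = 9.4651.
Then a = μs = 0.9×9.4651 = 8.52 and b = (1−μ)s = 0.1×9.4651 = 0.95.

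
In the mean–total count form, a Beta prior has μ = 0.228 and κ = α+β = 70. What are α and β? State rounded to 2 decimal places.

Split κ in proportion μ : (1−μ): α = 0.228·70 = 15.96, β = 70 − 15.96 = 54.04.

α = 15.96, β = 54.04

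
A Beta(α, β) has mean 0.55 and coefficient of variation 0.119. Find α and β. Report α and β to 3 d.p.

Var = (CV·μ)² = (0.119×0.55)² = 0.004284.
α+β = μ(1−μ)/Var − 1 = 0.2475/0.004284 − 1 = 56.7771.
Thus α = 0.55·56.7771 = 31.227 and β = 0.45·56.7771 = 25.550.

α = 31.227, β = 25.550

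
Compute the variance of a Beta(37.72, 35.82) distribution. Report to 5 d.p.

0.00335

Var = αβ/[(α+β)²(α+β+1)] = (37.72×35.82)/(73.54²×74.54) = 1351.1304/403122.129464 = 0.00335.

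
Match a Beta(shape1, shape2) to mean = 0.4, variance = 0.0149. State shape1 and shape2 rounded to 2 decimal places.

Write ν = shape1+shape2; then shape1 = μν and Var = μ(1−μ)/(ν+1).
ν = μ(1−μ)/Var − 1 = 0.24/0.0149 − 1 = 15.1074.
shape1 = 0.4·15.1074 = 6.04, shape2 = 0.6·15.1074 = 9.06.

shape1 = 6.04, shape2 = 9.06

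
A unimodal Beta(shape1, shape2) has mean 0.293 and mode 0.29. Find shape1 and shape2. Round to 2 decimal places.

shape1 = 41.02, shape2 = 98.98

With s = shape1+shape2: μ = shape1/s and mode = (shape1−1)/(s−2). Eliminating shape1 = μs,
μs − 1 = m(s−2) ⇒ s(μ−m) = 1−2m ⇒ s = 0.42/0.003 = 140.0000.
So shape1 = μs = 41.02, shape2 = (1−μ)s = 98.98.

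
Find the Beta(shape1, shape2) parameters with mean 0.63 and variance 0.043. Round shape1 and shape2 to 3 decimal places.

shape1 = 2.785, shape2 = 1.636

Write ν = shape1+shape2; then shape1 = μν and Var = μ(1−μ)/(ν+1).
ν = μ(1−μ)/Var − 1 = 0.2331/0.043 − 1 = 4.4209.
shape1 = 0.63·4.4209 = 2.785, shape2 = 0.37·4.4209 = 1.636.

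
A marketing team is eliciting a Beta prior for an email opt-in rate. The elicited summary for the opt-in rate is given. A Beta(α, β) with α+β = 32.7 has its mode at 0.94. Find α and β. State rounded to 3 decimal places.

For α,β>1 the mode is (α−1)/(α+β−2), so α = mode·(κ−2)+1 = 0.94×30.7+1 = 29.858.
And β = (1−mode)·(κ−2)+1 = 0.06×30.7+1 = 2.842.

α = 29.858, β = 2.842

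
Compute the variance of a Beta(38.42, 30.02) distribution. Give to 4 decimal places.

0.0035

μ = 38.42/68.44 = 0.561368; Var = μ(1−μ)/(α+β+1) = 0.2462340/69.44 = 0.0035.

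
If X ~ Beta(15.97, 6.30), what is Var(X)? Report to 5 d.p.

0.00872

α+β = 22.27 and αβ = 100.6110, so Var = αβ/[(α+β)²(α+β+1)] = 100.6110/11540.823983 = 0.00872.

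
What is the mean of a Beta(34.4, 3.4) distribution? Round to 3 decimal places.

0.910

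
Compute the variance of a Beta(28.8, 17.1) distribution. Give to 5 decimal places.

μ = 28.8/45.9 = 0.627451; Var = μ(1−μ)/(α+β+1) = 0.2337562/46.9 = 0.00498.

0.00498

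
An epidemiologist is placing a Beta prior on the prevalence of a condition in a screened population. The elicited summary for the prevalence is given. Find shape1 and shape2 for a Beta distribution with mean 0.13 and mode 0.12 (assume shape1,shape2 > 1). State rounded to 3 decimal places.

shape1 = 9.880, shape2 = 66.120

With s = shape1+shape2: μ = shape1/s and mode = (shape1−1)/(s−2). Eliminating shape1 = μs,
μs − 1 = m(s−2) ⇒ s(μ−m) = 1−2m ⇒ s = 0.76/0.01 = 76.0000.
So shape1 = μs = 9.880, shape2 = (1−μ)s = 66.120.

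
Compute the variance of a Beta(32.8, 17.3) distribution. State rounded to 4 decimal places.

0.0044

Var = αβ/[(α+β)²(α+β+1)] = (32.8×17.3)/(50.1²×51.1) = 567.44/128261.511 = 0.0044.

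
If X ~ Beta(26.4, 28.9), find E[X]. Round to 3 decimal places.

The Beta mean is α/(α+β) = 26.4/(26.4+28.9) = 0.477.

0.477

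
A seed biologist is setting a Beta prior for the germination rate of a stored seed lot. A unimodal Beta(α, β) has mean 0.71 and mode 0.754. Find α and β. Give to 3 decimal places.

α = 8.197, β = 3.348

With s = α+β: μ = α/s and mode = (α−1)/(s−2). Eliminating α = μs,
μs − 1 = m(s−2) ⇒ s(μ−m) = 1−2m ⇒ s = -0.508/-0.044 = 11.5455.
So α = μs = 8.197, β = (1−μ)s = 3.348.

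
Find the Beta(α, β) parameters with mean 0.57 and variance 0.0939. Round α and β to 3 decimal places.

α = 0.918, β = 0.692

Let s = α+β. The Beta variance is μ(1−μ)/(s+1).
So s+1 = μ(1−μ)/σ² = (0.57×0.43)/0.0939 = 0.2451/0.0939 = 2.6102, giving s = 1.6102.
Then α = μs = 0.57×1.6102 = 0.918 and β = (1−μ)s = 0.43×1.6102 = 0.692.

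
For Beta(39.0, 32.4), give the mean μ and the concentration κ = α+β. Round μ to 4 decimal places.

κ = α+β = 39.0+32.4 = 71.4; μ = α/κ = 39.0/71.4 = 0.5462.

μ = 0.5462, κ = 71.4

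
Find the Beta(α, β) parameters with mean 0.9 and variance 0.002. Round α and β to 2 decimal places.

α = 39.60, β = 4.40

Write ν = α+β; then α = μν and Var = μ(1−μ)/(ν+1).
ν = μ(1−μ)/Var − 1 = 0.09/0.002 − 1 = 44.0000.
α = 0.9·44.0000 = 39.60, β = 0.1·44.0000 = 4.40.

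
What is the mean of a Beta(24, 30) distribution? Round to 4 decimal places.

0.4444

The Beta mean is α/(α+β) = 24/(24+30) = 0.4444.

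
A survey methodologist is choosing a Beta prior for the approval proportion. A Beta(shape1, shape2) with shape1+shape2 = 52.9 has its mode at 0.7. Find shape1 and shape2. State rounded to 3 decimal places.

shape1 = 36.630, shape2 = 16.270

For shape1,shape2>1 the mode is (shape1−1)/(shape1+shape2−2), so shape1 = mode·(κ−2)+1 = 0.7×50.9+1 = 36.630.
And shape2 = (1−mode)·(κ−2)+1 = 0.3×50.9+1 = 16.270.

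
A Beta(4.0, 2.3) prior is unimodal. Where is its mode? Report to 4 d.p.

The density x^(α−1)(1−x)^(β−1) is maximised at (α−1)/(α+β−2) = 3.0/4.3 = 0.6977.

0.6977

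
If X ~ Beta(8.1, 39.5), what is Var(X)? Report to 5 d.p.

μ = 8.1/47.6 = 0.170168; Var = μ(1−μ)/(α+β+1) = 0.1412109/48.6 = 0.00291.

0.00291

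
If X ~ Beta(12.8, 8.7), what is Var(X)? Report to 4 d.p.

0.0107

μ = 12.8/21.5 = 0.595349; Var = μ(1−μ)/(α+β+1) = 0.2409086/22.5 = 0.0107.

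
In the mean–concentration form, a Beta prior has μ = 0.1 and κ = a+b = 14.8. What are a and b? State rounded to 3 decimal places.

Split κ in proportion μ : (1−μ): a = 0.1·14.8 = 1.480, b = 14.8 − 1.480 = 13.320.

a = 1.480, b = 13.320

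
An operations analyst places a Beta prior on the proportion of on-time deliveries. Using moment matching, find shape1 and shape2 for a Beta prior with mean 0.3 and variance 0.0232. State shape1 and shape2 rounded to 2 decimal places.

shape1 = 2.42, shape2 = 5.64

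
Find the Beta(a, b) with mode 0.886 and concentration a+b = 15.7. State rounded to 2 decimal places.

a = 13.14, b = 2.56

For a,b>1 the mode is (a−1)/(a+b−2), so a = mode·(κ−2)+1 = 0.886×13.7+1 = 13.14.
And b = (1−mode)·(κ−2)+1 = 0.114×13.7+1 = 2.56.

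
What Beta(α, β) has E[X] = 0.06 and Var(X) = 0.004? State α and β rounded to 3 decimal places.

α = 0.786, β = 12.314

Let s = α+β. The Beta variance is μ(1−μ)/(s+1).
So s+1 = μ(1−μ)/σ² = (0.06×0.94)/0.004 = 0.0564/0.004 = 14.1000, giving s = 13.1000.
Then α = μs = 0.06×13.1000 = 0.786 and β = (1−μ)s = 0.94×13.1000 = 12.314.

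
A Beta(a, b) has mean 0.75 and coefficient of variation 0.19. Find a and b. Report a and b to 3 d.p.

a = 6.175, b = 2.058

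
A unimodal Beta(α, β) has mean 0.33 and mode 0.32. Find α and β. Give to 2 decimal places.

α = 11.88, β = 24.12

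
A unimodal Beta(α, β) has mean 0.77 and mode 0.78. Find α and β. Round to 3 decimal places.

α = 43.120, β = 12.880

Let s = α+β. Mean gives α = μs = 0.77s; mode gives (α−1)/(s−2) = 0.78.
Substituting: 0.77s − 1 = 0.78(s−2) = 0.78s − 1.56, so -0.01s = -0.56 and s = 56.0000.
Then α = 0.77×56.0000 = 43.120 and β = s−α = 12.880.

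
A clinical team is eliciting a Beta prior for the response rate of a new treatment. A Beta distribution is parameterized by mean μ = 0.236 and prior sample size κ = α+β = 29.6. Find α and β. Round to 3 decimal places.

Split κ in proportion μ : (1−μ): α = 0.236·29.6 = 6.986, β = 29.6 − 6.986 = 22.614.

α = 6.986, β = 22.614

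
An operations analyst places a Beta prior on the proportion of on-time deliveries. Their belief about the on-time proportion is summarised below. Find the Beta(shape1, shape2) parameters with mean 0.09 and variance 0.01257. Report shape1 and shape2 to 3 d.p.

By moment matching, shape1+shape2 = μ(1−μ)/σ² − 1 = (0.09·0.91)/0.01257 − 1 = 6.5155 − 1 = 5.5155.
Since shape1/(shape1+shape2) = μ, shape1 = 0.09·5.5155 = 0.496 and shape2 = 0.91·5.5155 = 5.019.

shape1 = 0.496, shape2 = 5.019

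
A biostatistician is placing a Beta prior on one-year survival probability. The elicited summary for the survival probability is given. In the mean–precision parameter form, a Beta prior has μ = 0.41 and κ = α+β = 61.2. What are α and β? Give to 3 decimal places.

α = μκ = 0.41×61.2 = 25.092 and β = (1−μ)κ = 0.59×61.2 = 36.108.

α = 25.092, β = 36.108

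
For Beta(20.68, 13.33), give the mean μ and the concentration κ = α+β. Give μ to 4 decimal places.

μ = 0.6081, κ = 34.01

κ = α+β = 20.68+13.33 = 34.01; μ = α/κ = 20.68/34.01 = 0.6081.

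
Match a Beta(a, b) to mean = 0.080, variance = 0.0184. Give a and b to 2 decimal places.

a = 0.24, b = 2.76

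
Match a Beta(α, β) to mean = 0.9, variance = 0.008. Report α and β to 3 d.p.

By moment matching, α+β = μ(1−μ)/σ² − 1 = (0.9·0.1)/0.008 − 1 = 11.2500 − 1 = 10.2500.
Since α/(α+β) = μ, α = 0.9·10.2500 = 9.225 and β = 0.1·10.2500 = 1.025.

α = 9.225, β = 1.025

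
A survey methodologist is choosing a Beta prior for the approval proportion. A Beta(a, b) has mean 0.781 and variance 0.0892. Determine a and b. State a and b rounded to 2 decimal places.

By moment matching, a+b = μ(1−μ)/σ² − 1 = (0.781·0.219)/0.0892 − 1 = 1.9175 − 1 = 0.9175.
Since a/(a+b) = μ, a = 0.781·0.9175 = 0.72 and b = 0.219·0.9175 = 0.20.

a = 0.72, b = 0.20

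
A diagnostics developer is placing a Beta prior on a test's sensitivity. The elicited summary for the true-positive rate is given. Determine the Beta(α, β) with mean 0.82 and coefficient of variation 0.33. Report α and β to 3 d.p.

Var = (CV·μ)² = (0.33×0.82)² = 0.073224.
α+β = μ(1−μ)/Var − 1 = 0.1476/0.073224 − 1 = 1.0157.
Thus α = 0.82·1.0157 = 0.833 and β = 0.18·1.0157 = 0.183.

α = 0.833, β = 0.183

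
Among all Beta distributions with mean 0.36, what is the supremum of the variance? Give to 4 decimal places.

0.2304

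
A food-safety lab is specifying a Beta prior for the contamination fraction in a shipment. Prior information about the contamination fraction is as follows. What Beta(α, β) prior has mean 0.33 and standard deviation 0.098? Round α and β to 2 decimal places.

α = 7.27, β = 14.75

σ² = 0.098² = 0.009604.
With s = α+β, Var = μ(1−μ)/(s+1), so s+1 = (0.33×0.67)/0.009604 = 23.0217 and s = 22.0217.
α = μs = 7.27, β = (1−μ)s = 14.75.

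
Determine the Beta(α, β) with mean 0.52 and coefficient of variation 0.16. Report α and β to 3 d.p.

α = 18.230, β = 16.828

σ = CV·μ = 0.16×0.52 = 0.08320, so σ² = 0.006922.
s+1 = μ(1−μ)/σ² = 0.2496/0.006922 = 36.0577, so s = α+β = 35.0577.
α = μs = 18.230, β = (1−μ)s = 16.828.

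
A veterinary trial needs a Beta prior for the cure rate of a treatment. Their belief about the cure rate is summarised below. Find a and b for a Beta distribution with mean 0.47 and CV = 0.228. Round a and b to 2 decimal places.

Var = (CV·μ)² = (0.228×0.47)² = 0.011483.
a+b = μ(1−μ)/Var − 1 = 0.2491/0.011483 − 1 = 20.6924.
Thus a = 0.47·20.6924 = 9.73 and b = 0.53·20.6924 = 10.97.

a = 9.73, b = 10.97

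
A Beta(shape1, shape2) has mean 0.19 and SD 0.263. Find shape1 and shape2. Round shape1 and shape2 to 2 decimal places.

σ² = 0.263² = 0.069169.
With s = shape1+shape2, Var = μ(1−μ)/(s+1), so s+1 = (0.19×0.81)/0.069169 = 2.2250 and s = 1.2250.
shape1 = μs = 0.23, shape2 = (1−μ)s = 0.99.

shape1 = 0.23, shape2 = 0.99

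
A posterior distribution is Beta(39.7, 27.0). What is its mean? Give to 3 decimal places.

0.595

E[X] = α/(α+β) = 39.7/66.7 = 0.595.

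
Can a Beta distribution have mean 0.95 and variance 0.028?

For any Beta, Var(X) < E[X]·(1−E[X]).
Here μ(1−μ) = 0.95×0.05 = 0.0475, and 0.028 < 0.0475.

Yes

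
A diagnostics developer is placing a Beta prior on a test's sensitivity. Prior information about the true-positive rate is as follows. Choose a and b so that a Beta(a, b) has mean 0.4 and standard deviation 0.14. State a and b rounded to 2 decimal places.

Variance = 0.14² = 0.0196. The moment-matching identity a+b = μ(1−μ)/Var − 1 gives
a+b = 0.24/0.0196 − 1 = 11.2449, so a = μ·11.2449 = 4.50 and b = (1−μ)·11.2449 = 6.75.

a = 4.50, b = 6.75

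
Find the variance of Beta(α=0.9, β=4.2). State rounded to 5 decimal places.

Var = αβ/[(α+β)²(α+β+1)] = (0.9×4.2)/(5.1²×6.1) = 3.78/158.661 = 0.02382.

0.02382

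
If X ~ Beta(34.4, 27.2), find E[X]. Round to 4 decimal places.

0.5584

E[X] = α/(α+β) = 34.4/61.6 = 0.5584.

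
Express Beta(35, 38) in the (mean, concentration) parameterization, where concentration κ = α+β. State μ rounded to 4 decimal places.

κ = α+β = 35+38 = 73; μ = α/κ = 35/73 = 0.4795.

μ = 0.4795, κ = 73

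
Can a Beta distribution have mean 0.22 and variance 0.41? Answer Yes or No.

No

A Beta with mean μ has variance μ(1−μ)/(α+β+1) < μ(1−μ).
Here μ(1−μ) = 0.22×0.78 = 0.1716, and 0.41 ≥ 0.1716.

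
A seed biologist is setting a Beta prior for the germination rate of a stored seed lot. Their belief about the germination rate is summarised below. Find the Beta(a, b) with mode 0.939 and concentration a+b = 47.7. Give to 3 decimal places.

a = 43.912, b = 3.788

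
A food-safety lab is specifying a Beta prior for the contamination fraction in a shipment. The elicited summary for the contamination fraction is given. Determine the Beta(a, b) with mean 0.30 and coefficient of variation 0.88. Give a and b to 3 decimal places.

a = 0.604, b = 1.409

Var = (CV·μ)² = (0.88×0.30)² = 0.069696.
a+b = μ(1−μ)/Var − 1 = 0.2100/0.069696 − 1 = 2.0131.
Thus a = 0.30·2.0131 = 0.604 and b = 0.70·2.0131 = 1.409.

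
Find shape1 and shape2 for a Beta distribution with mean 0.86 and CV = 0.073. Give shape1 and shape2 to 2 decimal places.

σ = CV·μ = 0.073×0.86 = 0.06278, so σ² = 0.003941.
s+1 = μ(1−μ)/σ² = 0.1204/0.003941 = 30.5481, so s = shape1+shape2 = 29.5481.
shape1 = μs = 25.41, shape2 = (1−μ)s = 4.14.

shape1 = 25.41, shape2 = 4.14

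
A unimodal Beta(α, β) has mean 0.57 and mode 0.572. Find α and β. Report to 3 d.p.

With s = α+β: μ = α/s and mode = (α−1)/(s−2). Eliminating α = μs,
μs − 1 = m(s−2) ⇒ s(μ−m) = 1−2m ⇒ s = -0.144/-0.002 = 72.0000.
So α = μs = 41.040, β = (1−μ)s = 30.960.

α = 41.040, β = 30.960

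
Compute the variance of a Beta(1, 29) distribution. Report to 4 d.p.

0.0010

μ = 1/30 = 0.033333; Var = μ(1−μ)/(α+β+1) = 0.0322222/31 = 0.0010.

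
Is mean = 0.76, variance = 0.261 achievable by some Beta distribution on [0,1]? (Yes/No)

No

The Beta variance bound is σ² < μ(1−μ).
Here μ(1−μ) = 0.76×0.24 = 0.1824, and 0.261 ≥ 0.1824.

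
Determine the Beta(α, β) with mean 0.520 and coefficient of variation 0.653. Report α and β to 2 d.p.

α = 0.61, β = 0.56

σ = CV·μ = 0.653×0.520 = 0.33956, so σ² = 0.115301.
s+1 = μ(1−μ)/σ² = 0.249600/0.115301 = 2.1648, so s = α+β = 1.1648.
α = μs = 0.61, β = (1−μ)s = 0.56.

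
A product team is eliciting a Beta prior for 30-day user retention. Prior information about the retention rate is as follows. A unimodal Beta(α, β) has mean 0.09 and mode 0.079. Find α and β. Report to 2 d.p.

With s = α+β: μ = α/s and mode = (α−1)/(s−2). Eliminating α = μs,
μs − 1 = m(s−2) ⇒ s(μ−m) = 1−2m ⇒ s = 0.842/0.011 = 76.5455.
So α = μs = 6.89, β = (1−μ)s = 69.66.

α = 6.89, β = 69.66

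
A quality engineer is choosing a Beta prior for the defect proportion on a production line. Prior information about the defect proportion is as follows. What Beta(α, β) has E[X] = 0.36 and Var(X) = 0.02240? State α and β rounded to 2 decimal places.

Let s = α+β. The Beta variance is μ(1−μ)/(s+1).
So s+1 = μ(1−μ)/σ² = (0.36×0.64)/0.02240 = 0.2304/0.02240 = 10.2857, giving s = 9.2857.
Then α = μs = 0.36×9.2857 = 3.34 and β = (1−μ)s = 0.64×9.2857 = 5.94.

α = 3.34, β = 5.94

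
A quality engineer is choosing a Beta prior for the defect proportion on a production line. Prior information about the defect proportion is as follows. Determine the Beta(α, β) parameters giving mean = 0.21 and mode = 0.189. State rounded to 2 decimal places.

α = 6.22, β = 23.40

With s = α+β: μ = α/s and mode = (α−1)/(s−2). Eliminating α = μs,
μs − 1 = m(s−2) ⇒ s(μ−m) = 1−2m ⇒ s = 0.622/0.021 = 29.6190.
So α = μs = 6.22, β = (1−μ)s = 23.40.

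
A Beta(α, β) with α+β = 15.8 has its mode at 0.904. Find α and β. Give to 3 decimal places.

α = 13.475, β = 2.325

For α,β>1 the mode is (α−1)/(α+β−2), so α = mode·(κ−2)+1 = 0.904×13.8+1 = 13.475.
And β = (1−mode)·(κ−2)+1 = 0.096×13.8+1 = 2.325.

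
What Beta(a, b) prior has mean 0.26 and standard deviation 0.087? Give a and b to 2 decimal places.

Variance = 0.087² = 0.007569. The moment-matching identity a+b = μ(1−μ)/Var − 1 gives
a+b = 0.1924/0.007569 − 1 = 24.4195, so a = μ·24.4195 = 6.35 and b = (1−μ)·24.4195 = 18.07.

a = 6.35, b = 18.07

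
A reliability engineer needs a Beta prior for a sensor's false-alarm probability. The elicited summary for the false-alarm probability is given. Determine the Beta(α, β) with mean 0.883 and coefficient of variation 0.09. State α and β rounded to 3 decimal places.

Var = (CV·μ)² = (0.09×0.883)² = 0.006315.
α+β = μ(1−μ)/Var − 1 = 0.103311/0.006315 − 1 = 15.3584.
Thus α = 0.883·15.3584 = 13.561 and β = 0.117·15.3584 = 1.797.

α = 13.561, β = 1.797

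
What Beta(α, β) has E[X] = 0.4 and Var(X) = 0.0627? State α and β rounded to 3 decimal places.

Write ν = α+β; then α = μν and Var = μ(1−μ)/(ν+1).
ν = μ(1−μ)/Var − 1 = 0.24/0.0627 − 1 = 2.8278.
α = 0.4·2.8278 = 1.131, β = 0.6·2.8278 = 1.697.

α = 1.131, β = 1.697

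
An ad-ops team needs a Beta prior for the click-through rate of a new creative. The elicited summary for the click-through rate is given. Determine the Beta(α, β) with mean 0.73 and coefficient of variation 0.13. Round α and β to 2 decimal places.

Var = (CV·μ)² = (0.13×0.73)² = 0.009006.
α+β = μ(1−μ)/Var − 1 = 0.1971/0.009006 − 1 = 20.8854.
Thus α = 0.73·20.8854 = 15.25 and β = 0.27·20.8854 = 5.64.

α = 15.25, β = 5.64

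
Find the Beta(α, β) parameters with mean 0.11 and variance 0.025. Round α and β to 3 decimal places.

Let s = α+β. The Beta variance is μ(1−μ)/(s+1).
So s+1 = μ(1−μ)/σ² = (0.11×0.89)/0.025 = 0.0979/0.025 = 3.9160, giving s = 2.9160.
Then α = μs = 0.11×2.9160 = 0.321 and β = (1−μ)s = 0.89×2.9160 = 2.595.

α = 0.321, β = 2.595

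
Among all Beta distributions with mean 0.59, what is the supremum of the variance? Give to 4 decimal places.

0.2419

Var = μ(1−μ)/(α+β+1), which approaches μ(1−μ) as α+β → 0.
So the supremum is μ(1−μ) = 0.59×0.41 = 0.2419.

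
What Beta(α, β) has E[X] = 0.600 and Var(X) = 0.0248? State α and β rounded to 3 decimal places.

α = 5.206, β = 3.471

Let s = α+β. The Beta variance is μ(1−μ)/(s+1).
So s+1 = μ(1−μ)/σ² = (0.600×0.400)/0.0248 = 0.240000/0.0248 = 9.6774, giving s = 8.6774.
Then α = μs = 0.600×8.6774 = 5.206 and β = (1−μ)s = 0.400×8.6774 = 3.471.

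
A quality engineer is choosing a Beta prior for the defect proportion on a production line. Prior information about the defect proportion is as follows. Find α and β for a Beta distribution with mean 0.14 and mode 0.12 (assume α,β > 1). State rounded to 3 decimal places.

α = 5.320, β = 32.680

Let s = α+β. Mean gives α = μs = 0.14s; mode gives (α−1)/(s−2) = 0.12.
Substituting: 0.14s − 1 = 0.12(s−2) = 0.12s − 0.24, so 0.02s = 0.76 and s = 38.0000.
Then α = 0.14×38.0000 = 5.320 and β = s−α = 32.680.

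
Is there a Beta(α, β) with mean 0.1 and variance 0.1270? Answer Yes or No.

No

For any Beta, Var(X) < E[X]·(1−E[X]).
Here μ(1−μ) = 0.1×0.9 = 0.09, and 0.1270 ≥ 0.09.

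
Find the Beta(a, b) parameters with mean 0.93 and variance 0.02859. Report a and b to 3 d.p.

a = 1.188, b = 0.089

By moment matching, a+b = μ(1−μ)/σ² − 1 = (0.93·0.07)/0.02859 − 1 = 2.2770 − 1 = 1.2770.
Since a/(a+b) = μ, a = 0.93·1.2770 = 1.188 and b = 0.07·1.2770 = 0.089.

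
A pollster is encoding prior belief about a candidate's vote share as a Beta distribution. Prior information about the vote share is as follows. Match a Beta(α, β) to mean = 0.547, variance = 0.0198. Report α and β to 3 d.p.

α = 6.299, β = 5.216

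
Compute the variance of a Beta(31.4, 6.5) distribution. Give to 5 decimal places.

0.00365

α+β = 37.9 and αβ = 204.10, so Var = αβ/[(α+β)²(α+β+1)] = 204.10/55876.349 = 0.00365.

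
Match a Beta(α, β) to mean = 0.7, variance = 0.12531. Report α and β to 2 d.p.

α = 0.47, β = 0.20

Let s = α+β. The Beta variance is μ(1−μ)/(s+1).
So s+1 = μ(1−μ)/σ² = (0.7×0.3)/0.12531 = 0.21/0.12531 = 1.6758, giving s = 0.6758.
Then α = μs = 0.7×0.6758 = 0.47 and β = (1−μ)s = 0.3×0.6758 = 0.20.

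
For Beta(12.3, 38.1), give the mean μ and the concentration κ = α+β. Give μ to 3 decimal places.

μ = 0.244, κ = 50.4

κ = α+β = 12.3+38.1 = 50.4; μ = α/κ = 12.3/50.4 = 0.244.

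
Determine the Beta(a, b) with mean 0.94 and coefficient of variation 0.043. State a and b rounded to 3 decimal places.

a = 31.510, b = 2.011

σ = CV·μ = 0.043×0.94 = 0.04042, so σ² = 0.001634.
s+1 = μ(1−μ)/σ² = 0.0564/0.001634 = 34.5212, so s = a+b = 33.5212.
a = μs = 31.510, b = (1−μ)s = 2.011.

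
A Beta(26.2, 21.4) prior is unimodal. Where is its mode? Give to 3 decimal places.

0.553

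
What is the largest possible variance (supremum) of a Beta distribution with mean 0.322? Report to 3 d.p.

For fixed mean μ the Beta variance is μ(1−μ)/(α+β+1), increasing as α+β decreases.
Its least upper bound (not attained) is μ(1−μ) = 0.322·0.678 = 0.218.

0.218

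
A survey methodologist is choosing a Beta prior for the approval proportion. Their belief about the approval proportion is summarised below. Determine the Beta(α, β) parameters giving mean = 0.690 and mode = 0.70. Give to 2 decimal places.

Let s = α+β. Mean gives α = μs = 0.690s; mode gives (α−1)/(s−2) = 0.70.
Substituting: 0.690s − 1 = 0.70(s−2) = 0.70s − 1.40, so -0.010s = -0.40 and s = 40.0000.
Then α = 0.690×40.0000 = 27.60 and β = s−α = 12.40.

α = 27.60, β = 12.40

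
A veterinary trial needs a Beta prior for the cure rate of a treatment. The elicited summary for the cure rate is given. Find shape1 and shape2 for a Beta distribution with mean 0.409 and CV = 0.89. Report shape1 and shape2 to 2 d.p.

Var = (CV·μ)² = (0.89×0.409)² = 0.132503.
shape1+shape2 = μ(1−μ)/Var − 1 = 0.241719/0.132503 − 1 = 0.8242.
Thus shape1 = 0.409·0.8242 = 0.34 and shape2 = 0.591·0.8242 = 0.49.

shape1 = 0.34, shape2 = 0.49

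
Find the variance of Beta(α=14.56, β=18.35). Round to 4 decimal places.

α+β = 32.91 and αβ = 267.1760, so Var = αβ/[(α+β)²(α+β+1)] = 267.1760/36726.839271 = 0.0073.

0.0073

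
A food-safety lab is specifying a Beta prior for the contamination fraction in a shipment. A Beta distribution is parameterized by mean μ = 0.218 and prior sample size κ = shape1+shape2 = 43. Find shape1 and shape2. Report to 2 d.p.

shape1 = μκ = 0.218×43 = 9.37 and shape2 = (1−μ)κ = 0.782×43 = 33.63.

shape1 = 9.37, shape2 = 33.63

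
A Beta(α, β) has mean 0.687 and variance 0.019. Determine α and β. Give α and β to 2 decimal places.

α = 7.09, β = 3.23

By moment matching, α+β = μ(1−μ)/σ² − 1 = (0.687·0.313)/0.019 − 1 = 11.3174 − 1 = 10.3174.
Since α/(α+β) = μ, α = 0.687·10.3174 = 7.09 and β = 0.313·10.3174 = 3.23.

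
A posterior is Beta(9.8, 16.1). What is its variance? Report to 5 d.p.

0.00874

α+β = 25.9 and αβ = 157.78, so Var = αβ/[(α+β)²(α+β+1)] = 157.78/18044.789 = 0.00874.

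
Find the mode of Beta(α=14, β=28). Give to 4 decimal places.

0.3250

With α,β > 1, mode = (α−1)/(α+β−2) = 13/40 = 0.3250.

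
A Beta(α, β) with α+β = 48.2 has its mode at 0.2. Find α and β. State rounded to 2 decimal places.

For α,β>1 the mode is (α−1)/(α+β−2), so α = mode·(κ−2)+1 = 0.2×46.2+1 = 10.24.
And β = (1−mode)·(κ−2)+1 = 0.8×46.2+1 = 37.96.

α = 10.24, β = 37.96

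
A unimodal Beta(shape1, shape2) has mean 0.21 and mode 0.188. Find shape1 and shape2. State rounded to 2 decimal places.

shape1 = 5.96, shape2 = 22.41

Let s = shape1+shape2. Mean gives shape1 = μs = 0.21s; mode gives (shape1−1)/(s−2) = 0.188.
Substituting: 0.21s − 1 = 0.188(s−2) = 0.188s − 0.376, so 0.022s = 0.624 and s = 28.3636.
Then shape1 = 0.21×28.3636 = 5.96 and shape2 = s−shape1 = 22.41.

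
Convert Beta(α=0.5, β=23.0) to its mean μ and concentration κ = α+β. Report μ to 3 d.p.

μ = 0.021, κ = 23.5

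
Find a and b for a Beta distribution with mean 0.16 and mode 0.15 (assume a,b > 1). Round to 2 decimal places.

Let s = a+b. Mean gives a = μs = 0.16s; mode gives (a−1)/(s−2) = 0.15.
Substituting: 0.16s − 1 = 0.15(s−2) = 0.15s − 0.30, so 0.01s = 0.70 and s = 70.0000.
Then a = 0.16×70.0000 = 11.20 and b = s−a = 58.80.

a = 11.20, b = 58.80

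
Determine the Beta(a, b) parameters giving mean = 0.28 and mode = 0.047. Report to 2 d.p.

a = 1.09, b = 2.80

With s = a+b: μ = a/s and mode = (a−1)/(s−2). Eliminating a = μs,
μs − 1 = m(s−2) ⇒ s(μ−m) = 1−2m ⇒ s = 0.906/0.233 = 3.8884.
So a = μs = 1.09, b = (1−μ)s = 2.80.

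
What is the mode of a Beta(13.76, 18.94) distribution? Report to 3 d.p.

0.416

The density x^(α−1)(1−x)^(β−1) is maximised at (α−1)/(α+β−2) = 12.76/30.70 = 0.416.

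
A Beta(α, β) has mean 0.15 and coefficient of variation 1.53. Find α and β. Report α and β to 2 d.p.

Var = (CV·μ)² = (1.53×0.15)² = 0.052670.
α+β = μ(1−μ)/Var − 1 = 0.1275/0.052670 − 1 = 1.4207.
Thus α = 0.15·1.4207 = 0.21 and β = 0.85·1.4207 = 1.21.

α = 0.21, β = 1.21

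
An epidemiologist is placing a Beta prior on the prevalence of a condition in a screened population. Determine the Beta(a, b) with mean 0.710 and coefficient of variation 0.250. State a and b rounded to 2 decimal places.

Var = (CV·μ)² = (0.250×0.710)² = 0.031506.
a+b = μ(1−μ)/Var − 1 = 0.205900/0.031506 − 1 = 5.5352.
Thus a = 0.710·5.5352 = 3.93 and b = 0.290·5.5352 = 1.61.

a = 3.93, b = 1.61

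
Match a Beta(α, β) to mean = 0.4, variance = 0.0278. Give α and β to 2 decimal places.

Write ν = α+β; then α = μν and Var = μ(1−μ)/(ν+1).
ν = μ(1−μ)/Var − 1 = 0.24/0.0278 − 1 = 7.6331.
α = 0.4·7.6331 = 3.05, β = 0.6·7.6331 = 4.58.

α = 3.05, β = 4.58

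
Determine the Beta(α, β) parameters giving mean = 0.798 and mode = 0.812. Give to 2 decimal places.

α = 35.57, β = 9.00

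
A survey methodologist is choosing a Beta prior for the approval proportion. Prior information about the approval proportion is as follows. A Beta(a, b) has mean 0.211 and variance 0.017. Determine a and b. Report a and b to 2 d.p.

By moment matching, a+b = μ(1−μ)/σ² − 1 = (0.211·0.789)/0.017 − 1 = 9.7929 − 1 = 8.7929.
Since a/(a+b) = μ, a = 0.211·8.7929 = 1.86 and b = 0.789·8.7929 = 6.94.

a = 1.86, b = 6.94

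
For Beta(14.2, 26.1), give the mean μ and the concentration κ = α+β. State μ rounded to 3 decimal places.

κ = α+β = 14.2+26.1 = 40.3; μ = α/κ = 14.2/40.3 = 0.352.

μ = 0.352, κ = 40.3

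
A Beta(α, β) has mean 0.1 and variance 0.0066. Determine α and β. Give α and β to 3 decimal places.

Let s = α+β. The Beta variance is μ(1−μ)/(s+1).
So s+1 = μ(1−μ)/σ² = (0.1×0.9)/0.0066 = 0.09/0.0066 = 13.6364, giving s = 12.6364.
Then α = μs = 0.1×12.6364 = 1.264 and β = (1−μ)s = 0.9×12.6364 = 11.373.

α = 1.264, β = 11.373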